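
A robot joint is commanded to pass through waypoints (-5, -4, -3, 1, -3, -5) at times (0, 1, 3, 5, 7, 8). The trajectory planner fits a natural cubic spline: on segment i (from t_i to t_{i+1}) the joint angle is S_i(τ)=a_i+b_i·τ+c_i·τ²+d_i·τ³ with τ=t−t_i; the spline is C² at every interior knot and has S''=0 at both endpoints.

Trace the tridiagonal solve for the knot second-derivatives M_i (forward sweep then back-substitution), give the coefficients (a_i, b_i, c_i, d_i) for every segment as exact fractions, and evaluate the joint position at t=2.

Δ: Δ0=1, Δ1=1/2, Δ2=2, Δ3=-2, Δ4=-2
row 1: diag=6, rhs=-3; c'=1/3, d'=-1/2
row 2: denom=8−2·1/3=22/3; d'=(9−2·-1/2)/(22/3)=15/11
row 3: denom=8−2·3/11=82/11; d'=(-24−2·15/11)/(82/11)=-147/41
row 4: denom=6−2·11/41=224/41; d'=(0−2·-147/41)/(224/41)=21/16
back: M4=21/16
back: M3=-147/41−11/41·21/16=-63/16
back: M2=15/11−3/11·-63/16=39/16
back: M1=-1/2−1/3·39/16=-21/16
M: M0=0, M1=-21/16, M2=39/16, M3=-63/16, M4=21/16, M5=0
seg 0: a=-5, c=M0/2=0, d=(M1−M0)/(6·1)=-7/32, b=Δ0−h0·(2M0+M1)/6=39/32
seg 1: a=-4, c=M1/2=-21/32, d=(M2−M1)/(6·2)=5/16, b=Δ1−h1·(2M1+M2)/6=9/16
seg 2: a=-3, c=M2/2=39/32, d=(M3−M2)/(6·2)=-17/32, b=Δ2−h2·(2M2+M3)/6=27/16
seg 3: a=1, c=M3/2=-63/32, d=(M4−M3)/(6·2)=7/16, b=Δ3−h3·(2M3+M4)/6=3/16
seg 4: a=-3, c=M4/2=21/32, d=(M5−M4)/(6·1)=-7/32, b=Δ4−h4·(2M4+M5)/6=-39/16
t_q=2 → seg 1, τ=1; S=-4+9/16·τ+-21/32·τ²+5/16·τ³=-121/32

  seg 0: a=-5 b=39/32 c=0 d=-7/32
  seg 1: a=-4 b=9/16 c=-21/32 d=5/16
  seg 2: a=-3 b=27/16 c=39/32 d=-17/32
  seg 3: a=1 b=3/16 c=-63/32 d=7/16
  seg 4: a=-3 b=-39/16 c=21/32 d=-7/32
S(2) = -121/32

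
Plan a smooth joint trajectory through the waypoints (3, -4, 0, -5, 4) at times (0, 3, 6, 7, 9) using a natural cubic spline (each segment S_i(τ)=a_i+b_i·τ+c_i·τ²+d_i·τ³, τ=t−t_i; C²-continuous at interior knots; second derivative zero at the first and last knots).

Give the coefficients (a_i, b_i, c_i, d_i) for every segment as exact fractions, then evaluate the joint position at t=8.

  seg 0: a=3 b=-1423/340 c=0 d=1889/9180
  seg 1: a=-4 b=233/170 c=1889/1020 d=-1141/1836
  seg 2: a=0 b=-1461/340 c=-318/85 d=1033/340
  seg 3: a=-5 b=-453/170 c=1827/340 d=-609/680
S(8) = -2167/680

Δ: Δ0=-7/3, Δ1=4/3, Δ2=-5, Δ3=9/2
row 1: diag=12, rhs=22; c'=1/4, d'=11/6
row 2: denom=8−3·1/4=29/4; d'=(-38−3·11/6)/(29/4)=-6
row 3: denom=6−1·4/29=170/29; d'=(57−1·-6)/(170/29)=1827/170
back: M3=1827/170
back: M2=-6−4/29·1827/170=-636/85
back: M1=11/6−1/4·-636/85=1889/510
M: M0=0, M1=1889/510, M2=-636/85, M3=1827/170, M4=0
seg 0: a=3, c=M0/2=0, d=(M1−M0)/(6·3)=1889/9180, b=Δ0−h0·(2M0+M1)/6=-1423/340
seg 1: a=-4, c=M1/2=1889/1020, d=(M2−M1)/(6·3)=-1141/1836, b=Δ1−h1·(2M1+M2)/6=233/170
seg 2: a=0, c=M2/2=-318/85, d=(M3−M2)/(6·1)=1033/340, b=Δ2−h2·(2M2+M3)/6=-1461/340
seg 3: a=-5, c=M3/2=1827/340, d=(M4−M3)/(6·2)=-609/680, b=Δ3−h3·(2M3+M4)/6=-453/170
t_q=8 → seg 3, τ=1; S=-5+-453/170·τ+1827/340·τ²+-609/680·τ³=-2167/680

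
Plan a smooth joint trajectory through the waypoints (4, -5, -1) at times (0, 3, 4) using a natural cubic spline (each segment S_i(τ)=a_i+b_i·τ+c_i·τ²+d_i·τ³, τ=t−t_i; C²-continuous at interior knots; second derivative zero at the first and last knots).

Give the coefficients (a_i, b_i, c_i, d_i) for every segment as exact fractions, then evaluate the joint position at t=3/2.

Δ: Δ0=-3, Δ1=4
row 1: diag=8, rhs=42; c'=1/8, d'=21/4
back: M1=21/4
M: M0=0, M1=21/4, M2=0
seg 0: a=4, c=M0/2=0, d=(M1−M0)/(6·3)=7/24, b=Δ0−h0·(2M0+M1)/6=-45/8
seg 1: a=-5, c=M1/2=21/8, d=(M2−M1)/(6·1)=-7/8, b=Δ1−h1·(2M1+M2)/6=9/4
t_q=3/2 → seg 0, τ=3/2; S=4+-45/8·τ+0·τ²+7/24·τ³=-221/64

  seg 0: a=4 b=-45/8 c=0 d=7/24
  seg 1: a=-5 b=9/4 c=21/8 d=-7/8
S(3/2) = -221/64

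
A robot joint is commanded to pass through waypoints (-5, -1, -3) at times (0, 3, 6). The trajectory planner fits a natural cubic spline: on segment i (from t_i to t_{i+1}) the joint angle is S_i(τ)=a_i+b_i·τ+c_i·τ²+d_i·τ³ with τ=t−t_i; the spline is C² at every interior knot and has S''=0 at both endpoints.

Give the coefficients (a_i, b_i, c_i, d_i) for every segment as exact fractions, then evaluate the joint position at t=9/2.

  seg 0: a=-5 b=11/6 c=0 d=-1/18
  seg 1: a=-1 b=1/3 c=-1/2 d=1/18
S(9/2) = -23/16

Δ: Δ0=4/3, Δ1=-2/3
row 1: diag=12, rhs=-12; c'=1/4, d'=-1
back: M1=-1
M: M0=0, M1=-1, M2=0
seg 0: a=-5, c=M0/2=0, d=(M1−M0)/(6·3)=-1/18, b=Δ0−h0·(2M0+M1)/6=11/6
seg 1: a=-1, c=M1/2=-1/2, d=(M2−M1)/(6·3)=1/18, b=Δ1−h1·(2M1+M2)/6=1/3
t_q=9/2 → seg 1, τ=3/2; S=-1+1/3·τ+-1/2·τ²+1/18·τ³=-23/16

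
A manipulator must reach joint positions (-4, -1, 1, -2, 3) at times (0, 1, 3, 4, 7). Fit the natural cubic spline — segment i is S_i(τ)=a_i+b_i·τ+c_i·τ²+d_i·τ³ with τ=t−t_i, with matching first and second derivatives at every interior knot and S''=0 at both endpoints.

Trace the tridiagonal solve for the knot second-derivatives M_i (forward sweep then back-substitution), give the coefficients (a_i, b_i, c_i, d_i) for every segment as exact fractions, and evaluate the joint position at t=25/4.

  seg 0: a=-4 b=1156/375 c=0 d=-31/375
  seg 1: a=-1 b=1063/375 c=-31/125 d=-251/750
  seg 2: a=1 b=-163/75 c=-282/125 d=536/375
  seg 3: a=-2 b=-899/375 c=254/125 d=-254/1125
S(25/4) = 257/800

Δ: Δ0=3, Δ1=1, Δ2=-3, Δ3=5/3
row 1: diag=6, rhs=-12; c'=1/3, d'=-2
row 2: denom=6−2·1/3=16/3; d'=(-24−2·-2)/(16/3)=-15/4
row 3: denom=8−1·3/16=125/16; d'=(28−1·-15/4)/(125/16)=508/125
back: M3=508/125
back: M2=-15/4−3/16·508/125=-564/125
back: M1=-2−1/3·-564/125=-62/125
M: M0=0, M1=-62/125, M2=-564/125, M3=508/125, M4=0
seg 0: a=-4, c=M0/2=0, d=(M1−M0)/(6·1)=-31/375, b=Δ0−h0·(2M0+M1)/6=1156/375
seg 1: a=-1, c=M1/2=-31/125, d=(M2−M1)/(6·2)=-251/750, b=Δ1−h1·(2M1+M2)/6=1063/375
seg 2: a=1, c=M2/2=-282/125, d=(M3−M2)/(6·1)=536/375, b=Δ2−h2·(2M2+M3)/6=-163/75
seg 3: a=-2, c=M3/2=254/125, d=(M4−M3)/(6·3)=-254/1125, b=Δ3−h3·(2M3+M4)/6=-899/375
t_q=25/4 → seg 3, τ=9/4; S=-2+-899/375·τ+254/125·τ²+-254/1125·τ³=257/800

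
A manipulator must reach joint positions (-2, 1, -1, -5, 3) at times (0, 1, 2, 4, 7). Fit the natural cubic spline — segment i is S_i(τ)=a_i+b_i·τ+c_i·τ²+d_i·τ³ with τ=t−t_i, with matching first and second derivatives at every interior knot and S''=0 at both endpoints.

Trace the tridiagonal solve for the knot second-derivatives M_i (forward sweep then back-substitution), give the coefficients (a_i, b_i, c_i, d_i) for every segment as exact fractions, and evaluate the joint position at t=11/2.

Δ: Δ0=3, Δ1=-2, Δ2=-2, Δ3=8/3
row 1: diag=4, rhs=-30; c'=1/4, d'=-15/2
row 2: denom=6−1·1/4=23/4; d'=(0−1·-15/2)/(23/4)=30/23
row 3: denom=10−2·8/23=214/23; d'=(28−2·30/23)/(214/23)=292/107
back: M3=292/107
back: M2=30/23−8/23·292/107=38/107
back: M1=-15/2−1/4·38/107=-812/107
M: M0=0, M1=-812/107, M2=38/107, M3=292/107, M4=0
seg 0: a=-2, c=M0/2=0, d=(M1−M0)/(6·1)=-406/321, b=Δ0−h0·(2M0+M1)/6=1369/321
seg 1: a=1, c=M1/2=-406/107, d=(M2−M1)/(6·1)=425/321, b=Δ1−h1·(2M1+M2)/6=151/321
seg 2: a=-1, c=M2/2=19/107, d=(M3−M2)/(6·2)=127/642, b=Δ2−h2·(2M2+M3)/6=-1010/321
seg 3: a=-5, c=M3/2=146/107, d=(M4−M3)/(6·3)=-146/963, b=Δ3−h3·(2M3+M4)/6=-20/321
t_q=11/2 → seg 3, τ=3/2; S=-5+-20/321·τ+146/107·τ²+-146/963·τ³=-1085/428

  seg 0: a=-2 b=1369/321 c=0 d=-406/321
  seg 1: a=1 b=151/321 c=-406/107 d=425/321
  seg 2: a=-1 b=-1010/321 c=19/107 d=127/642
  seg 3: a=-5 b=-20/321 c=146/107 d=-146/963
S(11/2) = -1085/428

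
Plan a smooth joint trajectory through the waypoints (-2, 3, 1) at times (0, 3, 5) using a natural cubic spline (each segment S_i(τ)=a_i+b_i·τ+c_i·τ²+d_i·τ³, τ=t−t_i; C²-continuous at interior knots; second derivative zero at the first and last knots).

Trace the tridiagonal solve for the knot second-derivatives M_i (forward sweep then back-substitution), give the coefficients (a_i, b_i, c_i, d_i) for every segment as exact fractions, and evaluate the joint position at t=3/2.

  seg 0: a=-2 b=37/15 c=0 d=-4/45
  seg 1: a=3 b=1/15 c=-4/5 d=2/15
S(3/2) = 7/5

Δ: Δ0=5/3, Δ1=-1
row 1: diag=10, rhs=-16; c'=1/5, d'=-8/5
back: M1=-8/5
M: M0=0, M1=-8/5, M2=0
seg 0: a=-2, c=M0/2=0, d=(M1−M0)/(6·3)=-4/45, b=Δ0−h0·(2M0+M1)/6=37/15
seg 1: a=3, c=M1/2=-4/5, d=(M2−M1)/(6·2)=2/15, b=Δ1−h1·(2M1+M2)/6=1/15
t_q=3/2 → seg 0, τ=3/2; S=-2+37/15·τ+0·τ²+-4/45·τ³=7/5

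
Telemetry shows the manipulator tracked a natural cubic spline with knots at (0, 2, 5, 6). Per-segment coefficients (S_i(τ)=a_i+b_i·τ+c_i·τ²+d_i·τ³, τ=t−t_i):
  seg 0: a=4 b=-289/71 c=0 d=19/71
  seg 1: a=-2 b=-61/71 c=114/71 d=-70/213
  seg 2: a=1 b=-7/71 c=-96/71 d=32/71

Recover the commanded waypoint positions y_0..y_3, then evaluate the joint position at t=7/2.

y_0 = S_0(0) = a_0 = 4
y_1 = S_1(0) = a_1 = -2
y_2 = S_2(0) = a_2 = 1
y_3 = S_2(1) = 0
t_q=7/2 is in segment 1 (τ=3/2); S_1(τ)=-223/284

y_0=4 y_1=-2 y_2=1 y_3=0
S(7/2) = -223/284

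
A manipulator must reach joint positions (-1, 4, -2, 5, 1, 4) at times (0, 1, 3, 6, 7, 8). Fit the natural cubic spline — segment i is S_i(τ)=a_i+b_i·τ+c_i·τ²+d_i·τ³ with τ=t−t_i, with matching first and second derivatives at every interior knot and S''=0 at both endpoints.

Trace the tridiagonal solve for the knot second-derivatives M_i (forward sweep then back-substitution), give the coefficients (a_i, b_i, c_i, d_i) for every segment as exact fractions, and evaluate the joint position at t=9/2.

Δ: Δ0=5, Δ1=-3, Δ2=7/3, Δ3=-4, Δ4=3
row 1: diag=6, rhs=-48; c'=1/3, d'=-8
row 2: denom=10−2·1/3=28/3; d'=(32−2·-8)/(28/3)=36/7
row 3: denom=8−3·9/28=197/28; d'=(-38−3·36/7)/(197/28)=-1496/197
row 4: denom=4−1·28/197=760/197; d'=(42−1·-1496/197)/(760/197)=977/76
back: M4=977/76
back: M3=-1496/197−28/197·977/76=-179/19
back: M2=36/7−9/28·-179/19=621/76
back: M1=-8−1/3·621/76=-815/76
M: M0=0, M1=-815/76, M2=621/76, M3=-179/19, M4=977/76, M5=0
seg 0: a=-1, c=M0/2=0, d=(M1−M0)/(6·1)=-815/456, b=Δ0−h0·(2M0+M1)/6=3095/456
seg 1: a=4, c=M1/2=-815/152, d=(M2−M1)/(6·2)=359/228, b=Δ1−h1·(2M1+M2)/6=325/228
seg 2: a=-2, c=M2/2=621/152, d=(M3−M2)/(6·3)=-1337/1368, b=Δ2−h2·(2M2+M3)/6=-257/228
seg 3: a=5, c=M3/2=-179/38, d=(M4−M3)/(6·1)=1693/456, b=Δ3−h3·(2M3+M4)/6=-1369/456
seg 4: a=1, c=M4/2=977/152, d=(M5−M4)/(6·1)=-977/456, b=Δ4−h4·(2M4+M5)/6=-293/228
t_q=9/2 → seg 2, τ=3/2; S=-2+-257/228·τ+621/152·τ²+-1337/1368·τ³=141/64

  seg 0: a=-1 b=3095/456 c=0 d=-815/456
  seg 1: a=4 b=325/228 c=-815/152 d=359/228
  seg 2: a=-2 b=-257/228 c=621/152 d=-1337/1368
  seg 3: a=5 b=-1369/456 c=-179/38 d=1693/456
  seg 4: a=1 b=-293/228 c=977/152 d=-977/456
S(9/2) = 141/64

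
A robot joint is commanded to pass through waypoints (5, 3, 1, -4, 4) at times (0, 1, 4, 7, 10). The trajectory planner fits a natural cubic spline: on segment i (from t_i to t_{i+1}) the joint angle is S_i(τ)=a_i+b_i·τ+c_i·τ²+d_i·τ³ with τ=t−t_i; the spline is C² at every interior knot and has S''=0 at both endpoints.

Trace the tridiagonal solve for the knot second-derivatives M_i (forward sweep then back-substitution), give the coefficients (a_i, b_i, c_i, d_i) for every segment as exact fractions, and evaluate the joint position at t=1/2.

Δ: Δ0=-2, Δ1=-2/3, Δ2=-5/3, Δ3=8/3
row 1: diag=8, rhs=8; c'=3/8, d'=1
row 2: denom=12−3·3/8=87/8; d'=(-6−3·1)/(87/8)=-24/29
row 3: denom=12−3·8/29=324/29; d'=(26−3·-24/29)/(324/29)=413/162
back: M3=413/162
back: M2=-24/29−8/29·413/162=-124/81
back: M1=1−3/8·-124/81=85/54
M: M0=0, M1=85/54, M2=-124/81, M3=413/162, M4=0
seg 0: a=5, c=M0/2=0, d=(M1−M0)/(6·1)=85/324, b=Δ0−h0·(2M0+M1)/6=-733/324
seg 1: a=3, c=M1/2=85/108, d=(M2−M1)/(6·3)=-503/2916, b=Δ1−h1·(2M1+M2)/6=-239/162
seg 2: a=1, c=M2/2=-62/81, d=(M3−M2)/(6·3)=661/2916, b=Δ2−h2·(2M2+M3)/6=-457/324
seg 3: a=-4, c=M3/2=413/324, d=(M4−M3)/(6·3)=-413/2916, b=Δ3−h3·(2M3+M4)/6=19/162
t_q=1/2 → seg 0, τ=1/2; S=5+-733/324·τ+0·τ²+85/324·τ³=3371/864

  seg 0: a=5 b=-733/324 c=0 d=85/324
  seg 1: a=3 b=-239/162 c=85/108 d=-503/2916
  seg 2: a=1 b=-457/324 c=-62/81 d=661/2916
  seg 3: a=-4 b=19/162 c=413/324 d=-413/2916
S(1/2) = 3371/864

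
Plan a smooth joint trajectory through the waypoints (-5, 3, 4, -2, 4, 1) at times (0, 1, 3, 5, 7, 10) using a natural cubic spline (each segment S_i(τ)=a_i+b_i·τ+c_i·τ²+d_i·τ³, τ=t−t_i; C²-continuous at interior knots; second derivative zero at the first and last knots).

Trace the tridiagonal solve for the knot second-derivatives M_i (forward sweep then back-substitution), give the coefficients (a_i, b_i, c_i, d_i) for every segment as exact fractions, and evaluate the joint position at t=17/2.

  seg 0: a=-5 b=884/97 c=0 d=-108/97
  seg 1: a=3 b=560/97 c=-324/97 d=273/776
  seg 2: a=4 b=-653/194 c=-477/388 d=137/194
  seg 3: a=-2 b=37/194 c=1167/388 d=-311/388
  seg 4: a=4 b=505/194 c=-699/388 d=233/1164
S(17/2) = 14051/3104

Δ: Δ0=8, Δ1=1/2, Δ2=-3, Δ3=3, Δ4=-1
row 1: diag=6, rhs=-45; c'=1/3, d'=-15/2
row 2: denom=8−2·1/3=22/3; d'=(-21−2·-15/2)/(22/3)=-9/11
row 3: denom=8−2·3/11=82/11; d'=(36−2·-9/11)/(82/11)=207/41
row 4: denom=10−2·11/41=388/41; d'=(-24−2·207/41)/(388/41)=-699/194
back: M4=-699/194
back: M3=207/41−11/41·-699/194=1167/194
back: M2=-9/11−3/11·1167/194=-477/194
back: M1=-15/2−1/3·-477/194=-648/97
M: M0=0, M1=-648/97, M2=-477/194, M3=1167/194, M4=-699/194, M5=0
seg 0: a=-5, c=M0/2=0, d=(M1−M0)/(6·1)=-108/97, b=Δ0−h0·(2M0+M1)/6=884/97
seg 1: a=3, c=M1/2=-324/97, d=(M2−M1)/(6·2)=273/776, b=Δ1−h1·(2M1+M2)/6=560/97
seg 2: a=4, c=M2/2=-477/388, d=(M3−M2)/(6·2)=137/194, b=Δ2−h2·(2M2+M3)/6=-653/194
seg 3: a=-2, c=M3/2=1167/388, d=(M4−M3)/(6·2)=-311/388, b=Δ3−h3·(2M3+M4)/6=37/194
seg 4: a=4, c=M4/2=-699/388, d=(M5−M4)/(6·3)=233/1164, b=Δ4−h4·(2M4+M5)/6=505/194
t_q=17/2 → seg 4, τ=3/2; S=4+505/194·τ+-699/388·τ²+233/1164·τ³=14051/3104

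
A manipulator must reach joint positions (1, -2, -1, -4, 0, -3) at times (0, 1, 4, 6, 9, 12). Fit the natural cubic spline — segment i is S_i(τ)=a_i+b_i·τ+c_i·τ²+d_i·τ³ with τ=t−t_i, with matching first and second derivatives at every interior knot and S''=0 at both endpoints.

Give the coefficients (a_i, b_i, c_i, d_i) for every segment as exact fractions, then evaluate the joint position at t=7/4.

  seg 0: a=1 b=-5975/1666 c=0 d=977/1666
  seg 1: a=-2 b=-1522/833 c=2931/1666 d=-15581/44982
  seg 2: a=-1 b=-1039/1666 c=-3394/2499 d=2299/4998
  seg 3: a=-4 b=-383/714 c=3503/2499 d=-1297/4998
  seg 4: a=0 b=2168/2499 c=-4667/4998 d=4667/44982
S(7/4) = -269425/106624

Δ: Δ0=-3, Δ1=1/3, Δ2=-3/2, Δ3=4/3, Δ4=-1
row 1: diag=8, rhs=20; c'=3/8, d'=5/2
row 2: denom=10−3·3/8=71/8; d'=(-11−3·5/2)/(71/8)=-148/71
row 3: denom=10−2·16/71=678/71; d'=(17−2·-148/71)/(678/71)=501/226
row 4: denom=12−3·71/226=2499/226; d'=(-14−3·501/226)/(2499/226)=-4667/2499
back: M4=-4667/2499
back: M3=501/226−71/226·-4667/2499=7006/2499
back: M2=-148/71−16/71·7006/2499=-6788/2499
back: M1=5/2−3/8·-6788/2499=2931/833
M: M0=0, M1=2931/833, M2=-6788/2499, M3=7006/2499, M4=-4667/2499, M5=0
seg 0: a=1, c=M0/2=0, d=(M1−M0)/(6·1)=977/1666, b=Δ0−h0·(2M0+M1)/6=-5975/1666
seg 1: a=-2, c=M1/2=2931/1666, d=(M2−M1)/(6·3)=-15581/44982, b=Δ1−h1·(2M1+M2)/6=-1522/833
seg 2: a=-1, c=M2/2=-3394/2499, d=(M3−M2)/(6·2)=2299/4998, b=Δ2−h2·(2M2+M3)/6=-1039/1666
seg 3: a=-4, c=M3/2=3503/2499, d=(M4−M3)/(6·3)=-1297/4998, b=Δ3−h3·(2M3+M4)/6=-383/714
seg 4: a=0, c=M4/2=-4667/4998, d=(M5−M4)/(6·3)=4667/44982, b=Δ4−h4·(2M4+M5)/6=2168/2499
t_q=7/4 → seg 1, τ=3/4; S=-2+-1522/833·τ+2931/1666·τ²+-15581/44982·τ³=-269425/106624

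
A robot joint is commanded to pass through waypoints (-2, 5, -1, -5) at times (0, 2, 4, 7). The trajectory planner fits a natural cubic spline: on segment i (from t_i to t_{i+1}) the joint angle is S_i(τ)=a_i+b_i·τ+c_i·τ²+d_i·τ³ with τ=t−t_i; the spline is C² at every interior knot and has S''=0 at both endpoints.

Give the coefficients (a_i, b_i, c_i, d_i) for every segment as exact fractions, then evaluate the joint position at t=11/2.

  seg 0: a=-2 b=302/57 c=0 d=-205/456
  seg 1: a=5 b=-11/114 c=-205/76 d=71/114
  seg 2: a=-1 b=-389/114 c=79/76 d=-79/684
S(11/2) = -2535/608

Δ: Δ0=7/2, Δ1=-3, Δ2=-4/3
row 1: diag=8, rhs=-39; c'=1/4, d'=-39/8
row 2: denom=10−2·1/4=19/2; d'=(10−2·-39/8)/(19/2)=79/38
back: M2=79/38
back: M1=-39/8−1/4·79/38=-205/38
M: M0=0, M1=-205/38, M2=79/38, M3=0
seg 0: a=-2, c=M0/2=0, d=(M1−M0)/(6·2)=-205/456, b=Δ0−h0·(2M0+M1)/6=302/57
seg 1: a=5, c=M1/2=-205/76, d=(M2−M1)/(6·2)=71/114, b=Δ1−h1·(2M1+M2)/6=-11/114
seg 2: a=-1, c=M2/2=79/76, d=(M3−M2)/(6·3)=-79/684, b=Δ2−h2·(2M2+M3)/6=-389/114
t_q=11/2 → seg 2, τ=3/2; S=-1+-389/114·τ+79/76·τ²+-79/684·τ³=-2535/608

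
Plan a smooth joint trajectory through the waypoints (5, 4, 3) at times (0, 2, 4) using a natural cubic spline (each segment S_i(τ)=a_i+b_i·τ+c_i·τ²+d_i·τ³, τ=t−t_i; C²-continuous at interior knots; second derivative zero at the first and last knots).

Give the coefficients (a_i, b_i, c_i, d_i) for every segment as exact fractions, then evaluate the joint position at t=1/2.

  seg 0: a=5 b=-1/2 c=0 d=0
  seg 1: a=4 b=-1/2 c=0 d=0
S(1/2) = 19/4

Δ: Δ0=-1/2, Δ1=-1/2
row 1: diag=8, rhs=0; c'=1/4, d'=0
back: M1=0
M: M0=0, M1=0, M2=0
seg 0: a=5, c=M0/2=0, d=(M1−M0)/(6·2)=0, b=Δ0−h0·(2M0+M1)/6=-1/2
seg 1: a=4, c=M1/2=0, d=(M2−M1)/(6·2)=0, b=Δ1−h1·(2M1+M2)/6=-1/2
t_q=1/2 → seg 0, τ=1/2; S=5+-1/2·τ+0·τ²+0·τ³=19/4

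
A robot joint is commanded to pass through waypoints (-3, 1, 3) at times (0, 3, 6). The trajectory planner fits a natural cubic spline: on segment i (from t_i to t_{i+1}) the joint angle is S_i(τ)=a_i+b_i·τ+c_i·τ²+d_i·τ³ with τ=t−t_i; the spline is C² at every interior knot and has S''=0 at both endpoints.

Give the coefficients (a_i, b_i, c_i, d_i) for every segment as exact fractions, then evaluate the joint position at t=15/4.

  seg 0: a=-3 b=3/2 c=0 d=-1/54
  seg 1: a=1 b=1 c=-1/6 d=1/54
S(15/4) = 213/128

Δ: Δ0=4/3, Δ1=2/3
row 1: diag=12, rhs=-4; c'=1/4, d'=-1/3
back: M1=-1/3
M: M0=0, M1=-1/3, M2=0
seg 0: a=-3, c=M0/2=0, d=(M1−M0)/(6·3)=-1/54, b=Δ0−h0·(2M0+M1)/6=3/2
seg 1: a=1, c=M1/2=-1/6, d=(M2−M1)/(6·3)=1/54, b=Δ1−h1·(2M1+M2)/6=1
t_q=15/4 → seg 1, τ=3/4; S=1+1·τ+-1/6·τ²+1/54·τ³=213/128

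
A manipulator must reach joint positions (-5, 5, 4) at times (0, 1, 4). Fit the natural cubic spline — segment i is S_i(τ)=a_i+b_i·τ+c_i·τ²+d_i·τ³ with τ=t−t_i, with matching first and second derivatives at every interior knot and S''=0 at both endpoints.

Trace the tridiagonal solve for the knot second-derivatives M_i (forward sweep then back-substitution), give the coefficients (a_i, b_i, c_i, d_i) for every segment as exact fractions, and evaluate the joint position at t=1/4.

  seg 0: a=-5 b=271/24 c=0 d=-31/24
  seg 1: a=5 b=89/12 c=-31/8 d=31/72
S(1/4) = -1125/512

Δ: Δ0=10, Δ1=-1/3
row 1: diag=8, rhs=-62; c'=3/8, d'=-31/4
back: M1=-31/4
M: M0=0, M1=-31/4, M2=0
seg 0: a=-5, c=M0/2=0, d=(M1−M0)/(6·1)=-31/24, b=Δ0−h0·(2M0+M1)/6=271/24
seg 1: a=5, c=M1/2=-31/8, d=(M2−M1)/(6·3)=31/72, b=Δ1−h1·(2M1+M2)/6=89/12
t_q=1/4 → seg 0, τ=1/4; S=-5+271/24·τ+0·τ²+-31/24·τ³=-1125/512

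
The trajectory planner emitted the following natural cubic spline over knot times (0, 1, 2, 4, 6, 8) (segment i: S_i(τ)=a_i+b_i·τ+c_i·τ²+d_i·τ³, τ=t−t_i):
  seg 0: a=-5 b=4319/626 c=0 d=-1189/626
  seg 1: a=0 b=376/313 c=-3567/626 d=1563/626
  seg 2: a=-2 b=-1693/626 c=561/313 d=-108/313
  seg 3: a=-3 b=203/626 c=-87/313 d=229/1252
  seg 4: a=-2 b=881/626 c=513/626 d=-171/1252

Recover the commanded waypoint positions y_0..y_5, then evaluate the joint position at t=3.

y_0 = S_0(0) = a_0 = -5
y_1 = S_1(0) = a_1 = 0
y_2 = S_2(0) = a_2 = -2
y_3 = S_3(0) = a_3 = -3
y_4 = S_4(0) = a_4 = -2
y_5 = S_4(2) = 3
t_q=3 is in segment 2 (τ=1); S_2(τ)=-2039/626

y_0=-5 y_1=0 y_2=-2 y_3=-3 y_4=-2 y_5=3
S(3) = -2039/626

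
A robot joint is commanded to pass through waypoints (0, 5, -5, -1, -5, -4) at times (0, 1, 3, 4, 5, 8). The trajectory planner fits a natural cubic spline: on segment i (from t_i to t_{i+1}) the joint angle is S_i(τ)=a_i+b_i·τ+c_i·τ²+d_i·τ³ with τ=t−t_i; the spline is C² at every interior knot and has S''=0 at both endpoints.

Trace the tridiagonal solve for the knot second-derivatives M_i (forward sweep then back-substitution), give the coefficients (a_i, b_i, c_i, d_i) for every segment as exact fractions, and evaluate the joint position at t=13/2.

  seg 0: a=0 b=1349/177 c=0 d=-464/177
  seg 1: a=5 b=-43/177 c=-464/59 d=971/354
  seg 2: a=-5 b=215/177 c=507/59 d=-1028/177
  seg 3: a=-1 b=173/177 c=-521/59 d=682/177
  seg 4: a=-5 b=-907/177 c=161/59 d=-161/531
S(13/2) = -3573/472

Δ: Δ0=5, Δ1=-5, Δ2=4, Δ3=-4, Δ4=1/3
row 1: diag=6, rhs=-60; c'=1/3, d'=-10
row 2: denom=6−2·1/3=16/3; d'=(54−2·-10)/(16/3)=111/8
row 3: denom=4−1·3/16=61/16; d'=(-48−1·111/8)/(61/16)=-990/61
row 4: denom=8−1·16/61=472/61; d'=(26−1·-990/61)/(472/61)=322/59
back: M4=322/59
back: M3=-990/61−16/61·322/59=-1042/59
back: M2=111/8−3/16·-1042/59=1014/59
back: M1=-10−1/3·1014/59=-928/59
M: M0=0, M1=-928/59, M2=1014/59, M3=-1042/59, M4=322/59, M5=0
seg 0: a=0, c=M0/2=0, d=(M1−M0)/(6·1)=-464/177, b=Δ0−h0·(2M0+M1)/6=1349/177
seg 1: a=5, c=M1/2=-464/59, d=(M2−M1)/(6·2)=971/354, b=Δ1−h1·(2M1+M2)/6=-43/177
seg 2: a=-5, c=M2/2=507/59, d=(M3−M2)/(6·1)=-1028/177, b=Δ2−h2·(2M2+M3)/6=215/177
seg 3: a=-1, c=M3/2=-521/59, d=(M4−M3)/(6·1)=682/177, b=Δ3−h3·(2M3+M4)/6=173/177
seg 4: a=-5, c=M4/2=161/59, d=(M5−M4)/(6·3)=-161/531, b=Δ4−h4·(2M4+M5)/6=-907/177
t_q=13/2 → seg 4, τ=3/2; S=-5+-907/177·τ+161/59·τ²+-161/531·τ³=-3573/472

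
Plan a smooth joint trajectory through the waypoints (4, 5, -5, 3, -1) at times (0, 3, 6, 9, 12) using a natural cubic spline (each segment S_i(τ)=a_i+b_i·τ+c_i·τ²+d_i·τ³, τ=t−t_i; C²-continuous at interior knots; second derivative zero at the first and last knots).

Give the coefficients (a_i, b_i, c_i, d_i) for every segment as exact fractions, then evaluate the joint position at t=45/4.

  seg 0: a=4 b=305/168 c=0 d=-83/504
  seg 1: a=5 b=-221/84 c=-83/56 d=629/1512
  seg 2: a=-5 b=-7/24 c=95/42 d=-643/1512
  seg 3: a=3 b=151/84 c=-263/168 d=263/1512
S(45/4) = 3945/3584

Δ: Δ0=1/3, Δ1=-10/3, Δ2=8/3, Δ3=-4/3
row 1: diag=12, rhs=-22; c'=1/4, d'=-11/6
row 2: denom=12−3·1/4=45/4; d'=(36−3·-11/6)/(45/4)=166/45
row 3: denom=12−3·4/15=56/5; d'=(-24−3·166/45)/(56/5)=-263/84
back: M3=-263/84
back: M2=166/45−4/15·-263/84=95/21
back: M1=-11/6−1/4·95/21=-83/28
M: M0=0, M1=-83/28, M2=95/21, M3=-263/84, M4=0
seg 0: a=4, c=M0/2=0, d=(M1−M0)/(6·3)=-83/504, b=Δ0−h0·(2M0+M1)/6=305/168
seg 1: a=5, c=M1/2=-83/56, d=(M2−M1)/(6·3)=629/1512, b=Δ1−h1·(2M1+M2)/6=-221/84
seg 2: a=-5, c=M2/2=95/42, d=(M3−M2)/(6·3)=-643/1512, b=Δ2−h2·(2M2+M3)/6=-7/24
seg 3: a=3, c=M3/2=-263/168, d=(M4−M3)/(6·3)=263/1512, b=Δ3−h3·(2M3+M4)/6=151/84
t_q=45/4 → seg 3, τ=9/4; S=3+151/84·τ+-263/168·τ²+263/1512·τ³=3945/3584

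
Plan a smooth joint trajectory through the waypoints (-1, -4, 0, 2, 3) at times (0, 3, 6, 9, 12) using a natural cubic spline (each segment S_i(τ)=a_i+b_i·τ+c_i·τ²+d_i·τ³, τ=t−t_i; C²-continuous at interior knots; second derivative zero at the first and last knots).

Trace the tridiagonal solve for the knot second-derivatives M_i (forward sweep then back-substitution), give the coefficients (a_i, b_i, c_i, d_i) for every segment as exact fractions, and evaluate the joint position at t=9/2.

  seg 0: a=-1 b=-5/3 c=0 d=2/27
  seg 1: a=-4 b=1/3 c=2/3 d=-1/9
  seg 2: a=0 b=4/3 c=-1/3 d=1/27
  seg 3: a=2 b=1/3 c=0 d=0
S(9/2) = -19/8

Δ: Δ0=-1, Δ1=4/3, Δ2=2/3, Δ3=1/3
row 1: diag=12, rhs=14; c'=1/4, d'=7/6
row 2: denom=12−3·1/4=45/4; d'=(-4−3·7/6)/(45/4)=-2/3
row 3: denom=12−3·4/15=56/5; d'=(-2−3·-2/3)/(56/5)=0
back: M3=0
back: M2=-2/3−4/15·0=-2/3
back: M1=7/6−1/4·-2/3=4/3
M: M0=0, M1=4/3, M2=-2/3, M3=0, M4=0
seg 0: a=-1, c=M0/2=0, d=(M1−M0)/(6·3)=2/27, b=Δ0−h0·(2M0+M1)/6=-5/3
seg 1: a=-4, c=M1/2=2/3, d=(M2−M1)/(6·3)=-1/9, b=Δ1−h1·(2M1+M2)/6=1/3
seg 2: a=0, c=M2/2=-1/3, d=(M3−M2)/(6·3)=1/27, b=Δ2−h2·(2M2+M3)/6=4/3
seg 3: a=2, c=M3/2=0, d=(M4−M3)/(6·3)=0, b=Δ3−h3·(2M3+M4)/6=1/3
t_q=9/2 → seg 1, τ=3/2; S=-4+1/3·τ+2/3·τ²+-1/9·τ³=-19/8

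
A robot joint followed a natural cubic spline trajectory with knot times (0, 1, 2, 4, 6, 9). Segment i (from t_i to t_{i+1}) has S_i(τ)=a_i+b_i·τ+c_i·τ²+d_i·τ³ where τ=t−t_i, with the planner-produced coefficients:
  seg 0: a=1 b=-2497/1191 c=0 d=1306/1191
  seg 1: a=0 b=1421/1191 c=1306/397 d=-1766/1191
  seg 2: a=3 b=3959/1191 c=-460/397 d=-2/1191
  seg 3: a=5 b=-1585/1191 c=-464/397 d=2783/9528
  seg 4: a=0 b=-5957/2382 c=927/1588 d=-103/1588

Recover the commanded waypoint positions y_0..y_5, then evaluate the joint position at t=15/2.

y_0 = S_0(0) = a_0 = 1
y_1 = S_1(0) = a_1 = 0
y_2 = S_2(0) = a_2 = 3
y_3 = S_3(0) = a_3 = 5
y_4 = S_4(0) = a_4 = 0
y_5 = S_4(3) = -4
t_q=15/2 is in segment 4 (τ=3/2); S_4(τ)=-33751/12704

y_0=1 y_1=0 y_2=3 y_3=5 y_4=0 y_5=-4
S(15/2) = -33751/12704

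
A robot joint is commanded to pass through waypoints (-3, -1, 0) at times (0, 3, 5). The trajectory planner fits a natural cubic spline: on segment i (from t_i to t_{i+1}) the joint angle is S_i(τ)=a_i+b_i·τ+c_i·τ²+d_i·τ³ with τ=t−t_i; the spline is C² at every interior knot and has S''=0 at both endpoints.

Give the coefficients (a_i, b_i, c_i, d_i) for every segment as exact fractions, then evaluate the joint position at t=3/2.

  seg 0: a=-3 b=43/60 c=0 d=-1/180
  seg 1: a=-1 b=17/30 c=-1/20 d=1/120
S(3/2) = -311/160

Δ: Δ0=2/3, Δ1=1/2
row 1: diag=10, rhs=-1; c'=1/5, d'=-1/10
back: M1=-1/10
M: M0=0, M1=-1/10, M2=0
seg 0: a=-3, c=M0/2=0, d=(M1−M0)/(6·3)=-1/180, b=Δ0−h0·(2M0+M1)/6=43/60
seg 1: a=-1, c=M1/2=-1/20, d=(M2−M1)/(6·2)=1/120, b=Δ1−h1·(2M1+M2)/6=17/30
t_q=3/2 → seg 0, τ=3/2; S=-3+43/60·τ+0·τ²+-1/180·τ³=-311/160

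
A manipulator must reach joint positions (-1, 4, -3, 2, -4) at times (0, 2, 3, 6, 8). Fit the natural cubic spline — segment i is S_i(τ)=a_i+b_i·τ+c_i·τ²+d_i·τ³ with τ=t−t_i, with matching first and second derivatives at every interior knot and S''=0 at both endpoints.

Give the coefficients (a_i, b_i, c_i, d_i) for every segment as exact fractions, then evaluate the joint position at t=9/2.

  seg 0: a=-1 b=7771/1248 c=0 d=-4651/4992
  seg 1: a=4 b=-3091/624 c=-4651/832 d=8845/2496
  seg 2: a=-3 b=-13735/2496 c=2097/416 d=-509/576
  seg 3: a=2 b=551/624 c=-2423/832 d=2423/4992
S(9/2) = -19267/6656

Δ: Δ0=5/2, Δ1=-7, Δ2=5/3, Δ3=-3
row 1: diag=6, rhs=-57; c'=1/6, d'=-19/2
row 2: denom=8−1·1/6=47/6; d'=(52−1·-19/2)/(47/6)=369/47
row 3: denom=10−3·18/47=416/47; d'=(-28−3·369/47)/(416/47)=-2423/416
back: M3=-2423/416
back: M2=369/47−18/47·-2423/416=2097/208
back: M1=-19/2−1/6·2097/208=-4651/416
M: M0=0, M1=-4651/416, M2=2097/208, M3=-2423/416, M4=0
seg 0: a=-1, c=M0/2=0, d=(M1−M0)/(6·2)=-4651/4992, b=Δ0−h0·(2M0+M1)/6=7771/1248
seg 1: a=4, c=M1/2=-4651/832, d=(M2−M1)/(6·1)=8845/2496, b=Δ1−h1·(2M1+M2)/6=-3091/624
seg 2: a=-3, c=M2/2=2097/416, d=(M3−M2)/(6·3)=-509/576, b=Δ2−h2·(2M2+M3)/6=-13735/2496
seg 3: a=2, c=M3/2=-2423/832, d=(M4−M3)/(6·2)=2423/4992, b=Δ3−h3·(2M3+M4)/6=551/624
t_q=9/2 → seg 2, τ=3/2; S=-3+-13735/2496·τ+2097/416·τ²+-509/576·τ³=-19267/6656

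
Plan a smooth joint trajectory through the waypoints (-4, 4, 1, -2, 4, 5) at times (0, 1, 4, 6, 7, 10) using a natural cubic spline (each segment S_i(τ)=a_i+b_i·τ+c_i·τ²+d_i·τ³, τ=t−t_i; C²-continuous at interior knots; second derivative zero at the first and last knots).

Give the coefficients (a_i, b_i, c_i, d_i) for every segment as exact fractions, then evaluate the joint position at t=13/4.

  seg 0: a=-4 b=4327/474 c=0 d=-535/474
  seg 1: a=4 b=1361/237 c=-535/158 d=1619/4266
  seg 2: a=1 b=-2051/474 c=7/237 d=164/237
  seg 3: a=-2 b=647/158 c=991/237 d=-1079/474
  seg 4: a=4 b=1334/237 c=-1255/474 d=1255/4266
S(13/4) = 41477/10112

Δ: Δ0=8, Δ1=-1, Δ2=-3/2, Δ3=6, Δ4=1/3
row 1: diag=8, rhs=-54; c'=3/8, d'=-27/4
row 2: denom=10−3·3/8=71/8; d'=(-3−3·-27/4)/(71/8)=138/71
row 3: denom=6−2·16/71=394/71; d'=(45−2·138/71)/(394/71)=2919/394
row 4: denom=8−1·71/394=3081/394; d'=(-34−1·2919/394)/(3081/394)=-1255/237
back: M4=-1255/237
back: M3=2919/394−71/394·-1255/237=1982/237
back: M2=138/71−16/71·1982/237=14/237
back: M1=-27/4−3/8·14/237=-535/79
M: M0=0, M1=-535/79, M2=14/237, M3=1982/237, M4=-1255/237, M5=0
seg 0: a=-4, c=M0/2=0, d=(M1−M0)/(6·1)=-535/474, b=Δ0−h0·(2M0+M1)/6=4327/474
seg 1: a=4, c=M1/2=-535/158, d=(M2−M1)/(6·3)=1619/4266, b=Δ1−h1·(2M1+M2)/6=1361/237
seg 2: a=1, c=M2/2=7/237, d=(M3−M2)/(6·2)=164/237, b=Δ2−h2·(2M2+M3)/6=-2051/474
seg 3: a=-2, c=M3/2=991/237, d=(M4−M3)/(6·1)=-1079/474, b=Δ3−h3·(2M3+M4)/6=647/158
seg 4: a=4, c=M4/2=-1255/474, d=(M5−M4)/(6·3)=1255/4266, b=Δ4−h4·(2M4+M5)/6=1334/237
t_q=13/4 → seg 1, τ=9/4; S=4+1361/237·τ+-535/158·τ²+1619/4266·τ³=41477/10112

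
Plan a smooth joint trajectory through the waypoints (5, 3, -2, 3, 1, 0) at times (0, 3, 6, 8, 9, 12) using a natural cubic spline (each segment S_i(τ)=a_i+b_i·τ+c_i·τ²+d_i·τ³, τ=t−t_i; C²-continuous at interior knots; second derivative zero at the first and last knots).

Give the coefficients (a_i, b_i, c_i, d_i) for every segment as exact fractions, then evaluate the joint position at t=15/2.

Δ: Δ0=-2/3, Δ1=-5/3, Δ2=5/2, Δ3=-2, Δ4=-1/3
row 1: diag=12, rhs=-6; c'=1/4, d'=-1/2
row 2: denom=10−3·1/4=37/4; d'=(25−3·-1/2)/(37/4)=106/37
row 3: denom=6−2·8/37=206/37; d'=(-27−2·106/37)/(206/37)=-1211/206
row 4: denom=8−1·37/206=1611/206; d'=(10−1·-1211/206)/(1611/206)=3271/1611
back: M4=3271/1611
back: M3=-1211/206−37/206·3271/1611=-10058/1611
back: M2=106/37−8/37·-10058/1611=6790/1611
back: M1=-1/2−1/4·6790/1611=-2503/1611
M: M0=0, M1=-2503/1611, M2=6790/1611, M3=-10058/1611, M4=3271/1611, M5=0
seg 0: a=5, c=M0/2=0, d=(M1−M0)/(6·3)=-2503/28998, b=Δ0−h0·(2M0+M1)/6=355/3222
seg 1: a=3, c=M1/2=-2503/3222, d=(M2−M1)/(6·3)=9293/28998, b=Δ1−h1·(2M1+M2)/6=-3577/1611
seg 2: a=-2, c=M2/2=3395/1611, d=(M3−M2)/(6·2)=-156/179, b=Δ2−h2·(2M2+M3)/6=5707/3222
seg 3: a=3, c=M3/2=-5029/1611, d=(M4−M3)/(6·1)=1481/1074, b=Δ3−h3·(2M3+M4)/6=-829/3222
seg 4: a=1, c=M4/2=3271/3222, d=(M5−M4)/(6·3)=-3271/28998, b=Δ4−h4·(2M4+M5)/6=-3808/1611
t_q=15/2 → seg 2, τ=3/2; S=-2+5707/3222·τ+3395/1611·τ²+-156/179·τ³=2639/1074

  seg 0: a=5 b=355/3222 c=0 d=-2503/28998
  seg 1: a=3 b=-3577/1611 c=-2503/3222 d=9293/28998
  seg 2: a=-2 b=5707/3222 c=3395/1611 d=-156/179
  seg 3: a=3 b=-829/3222 c=-5029/1611 d=1481/1074
  seg 4: a=1 b=-3808/1611 c=3271/3222 d=-3271/28998
S(15/2) = 2639/1074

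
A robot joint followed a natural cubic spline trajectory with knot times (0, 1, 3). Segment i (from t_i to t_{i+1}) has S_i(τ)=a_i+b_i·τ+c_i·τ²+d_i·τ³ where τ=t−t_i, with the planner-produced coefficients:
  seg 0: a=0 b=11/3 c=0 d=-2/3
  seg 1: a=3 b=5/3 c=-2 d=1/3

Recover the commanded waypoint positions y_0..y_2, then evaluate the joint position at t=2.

y_0 = S_0(0) = a_0 = 0
y_1 = S_1(0) = a_1 = 3
y_2 = S_1(2) = 1
t_q=2 is in segment 1 (τ=1); S_1(τ)=3

y_0=0 y_1=3 y_2=1
S(2) = 3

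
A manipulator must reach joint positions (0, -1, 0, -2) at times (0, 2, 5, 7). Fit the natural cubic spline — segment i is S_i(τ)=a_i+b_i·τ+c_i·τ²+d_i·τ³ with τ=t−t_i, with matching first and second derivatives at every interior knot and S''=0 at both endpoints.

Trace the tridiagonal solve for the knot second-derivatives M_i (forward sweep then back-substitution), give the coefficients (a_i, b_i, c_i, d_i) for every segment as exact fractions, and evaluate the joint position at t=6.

  seg 0: a=0 b=-421/546 c=0 d=37/546
  seg 1: a=-1 b=23/546 c=37/91 d=-13/126
  seg 2: a=0 b=-83/273 c=-95/182 d=95/1092
S(6) = -269/364

Δ: Δ0=-1/2, Δ1=1/3, Δ2=-1
row 1: diag=10, rhs=5; c'=3/10, d'=1/2
row 2: denom=10−3·3/10=91/10; d'=(-8−3·1/2)/(91/10)=-95/91
back: M2=-95/91
back: M1=1/2−3/10·-95/91=74/91
M: M0=0, M1=74/91, M2=-95/91, M3=0
seg 0: a=0, c=M0/2=0, d=(M1−M0)/(6·2)=37/546, b=Δ0−h0·(2M0+M1)/6=-421/546
seg 1: a=-1, c=M1/2=37/91, d=(M2−M1)/(6·3)=-13/126, b=Δ1−h1·(2M1+M2)/6=23/546
seg 2: a=0, c=M2/2=-95/182, d=(M3−M2)/(6·2)=95/1092, b=Δ2−h2·(2M2+M3)/6=-83/273
t_q=6 → seg 2, τ=1; S=0+-83/273·τ+-95/182·τ²+95/1092·τ³=-269/364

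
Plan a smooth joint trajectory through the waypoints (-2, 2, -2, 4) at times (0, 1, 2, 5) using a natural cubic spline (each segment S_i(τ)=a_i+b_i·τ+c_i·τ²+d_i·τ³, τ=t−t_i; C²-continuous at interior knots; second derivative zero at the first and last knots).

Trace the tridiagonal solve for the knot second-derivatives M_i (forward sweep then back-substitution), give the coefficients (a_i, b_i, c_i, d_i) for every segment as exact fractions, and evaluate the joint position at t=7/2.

Δ: Δ0=4, Δ1=-4, Δ2=2
row 1: diag=4, rhs=-48; c'=1/4, d'=-12
row 2: denom=8−1·1/4=31/4; d'=(36−1·-12)/(31/4)=192/31
back: M2=192/31
back: M1=-12−1/4·192/31=-420/31
M: M0=0, M1=-420/31, M2=192/31, M3=0
seg 0: a=-2, c=M0/2=0, d=(M1−M0)/(6·1)=-70/31, b=Δ0−h0·(2M0+M1)/6=194/31
seg 1: a=2, c=M1/2=-210/31, d=(M2−M1)/(6·1)=102/31, b=Δ1−h1·(2M1+M2)/6=-16/31
seg 2: a=-2, c=M2/2=96/31, d=(M3−M2)/(6·3)=-32/93, b=Δ2−h2·(2M2+M3)/6=-130/31
t_q=7/2 → seg 2, τ=3/2; S=-2+-130/31·τ+96/31·τ²+-32/93·τ³=-77/31

  seg 0: a=-2 b=194/31 c=0 d=-70/31
  seg 1: a=2 b=-16/31 c=-210/31 d=102/31
  seg 2: a=-2 b=-130/31 c=96/31 d=-32/93
S(7/2) = -77/31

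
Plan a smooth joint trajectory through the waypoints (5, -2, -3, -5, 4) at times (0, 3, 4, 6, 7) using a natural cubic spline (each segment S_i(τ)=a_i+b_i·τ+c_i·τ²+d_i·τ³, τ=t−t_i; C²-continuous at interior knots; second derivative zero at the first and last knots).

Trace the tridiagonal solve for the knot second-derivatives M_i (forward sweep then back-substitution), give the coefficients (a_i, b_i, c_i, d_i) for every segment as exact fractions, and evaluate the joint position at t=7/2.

Δ: Δ0=-7/3, Δ1=-1, Δ2=-1, Δ3=9
row 1: diag=8, rhs=8; c'=1/8, d'=1
row 2: denom=6−1·1/8=47/8; d'=(0−1·1)/(47/8)=-8/47
row 3: denom=6−2·16/47=250/47; d'=(60−2·-8/47)/(250/47)=1418/125
back: M3=1418/125
back: M2=-8/47−16/47·1418/125=-504/125
back: M1=1−1/8·-504/125=188/125
M: M0=0, M1=188/125, M2=-504/125, M3=1418/125, M4=0
seg 0: a=5, c=M0/2=0, d=(M1−M0)/(6·3)=94/1125, b=Δ0−h0·(2M0+M1)/6=-1157/375
seg 1: a=-2, c=M1/2=94/125, d=(M2−M1)/(6·1)=-346/375, b=Δ1−h1·(2M1+M2)/6=-311/375
seg 2: a=-3, c=M2/2=-252/125, d=(M3−M2)/(6·2)=961/750, b=Δ2−h2·(2M2+M3)/6=-157/75
seg 3: a=-5, c=M3/2=709/125, d=(M4−M3)/(6·1)=-709/375, b=Δ3−h3·(2M3+M4)/6=1957/375
t_q=7/2 → seg 1, τ=1/2; S=-2+-311/375·τ+94/125·τ²+-346/375·τ³=-1171/500

  seg 0: a=5 b=-1157/375 c=0 d=94/1125
  seg 1: a=-2 b=-311/375 c=94/125 d=-346/375
  seg 2: a=-3 b=-157/75 c=-252/125 d=961/750
  seg 3: a=-5 b=1957/375 c=709/125 d=-709/375
S(7/2) = -1171/500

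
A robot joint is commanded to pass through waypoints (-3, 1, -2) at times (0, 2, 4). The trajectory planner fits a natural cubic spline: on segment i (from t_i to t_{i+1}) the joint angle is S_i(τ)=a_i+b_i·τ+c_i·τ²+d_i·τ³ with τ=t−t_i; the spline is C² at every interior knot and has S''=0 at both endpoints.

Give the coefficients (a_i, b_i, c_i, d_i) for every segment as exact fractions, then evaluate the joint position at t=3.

Δ: Δ0=2, Δ1=-3/2
row 1: diag=8, rhs=-21; c'=1/4, d'=-21/8
back: M1=-21/8
M: M0=0, M1=-21/8, M2=0
seg 0: a=-3, c=M0/2=0, d=(M1−M0)/(6·2)=-7/32, b=Δ0−h0·(2M0+M1)/6=23/8
seg 1: a=1, c=M1/2=-21/16, d=(M2−M1)/(6·2)=7/32, b=Δ1−h1·(2M1+M2)/6=1/4
t_q=3 → seg 1, τ=1; S=1+1/4·τ+-21/16·τ²+7/32·τ³=5/32

  seg 0: a=-3 b=23/8 c=0 d=-7/32
  seg 1: a=1 b=1/4 c=-21/16 d=7/32
S(3) = 5/32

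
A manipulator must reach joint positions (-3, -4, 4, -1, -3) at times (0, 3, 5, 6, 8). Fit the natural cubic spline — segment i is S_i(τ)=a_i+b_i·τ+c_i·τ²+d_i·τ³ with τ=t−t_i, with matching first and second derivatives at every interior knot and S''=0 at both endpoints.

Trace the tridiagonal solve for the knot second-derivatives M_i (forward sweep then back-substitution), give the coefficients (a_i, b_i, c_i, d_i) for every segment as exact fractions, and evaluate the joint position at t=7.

Δ: Δ0=-1/3, Δ1=4, Δ2=-5, Δ3=-1
row 1: diag=10, rhs=26; c'=1/5, d'=13/5
row 2: denom=6−2·1/5=28/5; d'=(-54−2·13/5)/(28/5)=-74/7
row 3: denom=6−1·5/28=163/28; d'=(24−1·-74/7)/(163/28)=968/163
back: M3=968/163
back: M2=-74/7−5/28·968/163=-1896/163
back: M1=13/5−1/5·-1896/163=803/163
M: M0=0, M1=803/163, M2=-1896/163, M3=968/163, M4=0
seg 0: a=-3, c=M0/2=0, d=(M1−M0)/(6·3)=803/2934, b=Δ0−h0·(2M0+M1)/6=-2735/978
seg 1: a=-4, c=M1/2=803/326, d=(M2−M1)/(6·2)=-2699/1956, b=Δ1−h1·(2M1+M2)/6=2246/489
seg 2: a=4, c=M2/2=-948/163, d=(M3−M2)/(6·1)=1432/489, b=Δ2−h2·(2M2+M3)/6=-1033/489
seg 3: a=-1, c=M3/2=484/163, d=(M4−M3)/(6·2)=-242/489, b=Δ3−h3·(2M3+M4)/6=-2425/489
t_q=7 → seg 3, τ=1; S=-1+-2425/489·τ+484/163·τ²+-242/489·τ³=-568/163

  seg 0: a=-3 b=-2735/978 c=0 d=803/2934
  seg 1: a=-4 b=2246/489 c=803/326 d=-2699/1956
  seg 2: a=4 b=-1033/489 c=-948/163 d=1432/489
  seg 3: a=-1 b=-2425/489 c=484/163 d=-242/489
S(7) = -568/163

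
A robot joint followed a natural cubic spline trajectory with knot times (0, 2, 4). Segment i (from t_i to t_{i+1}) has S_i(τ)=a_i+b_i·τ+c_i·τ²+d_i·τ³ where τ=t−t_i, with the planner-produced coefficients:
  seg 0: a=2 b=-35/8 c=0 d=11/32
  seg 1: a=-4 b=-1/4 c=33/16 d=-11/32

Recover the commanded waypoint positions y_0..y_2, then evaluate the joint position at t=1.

y_0=2 y_1=-4 y_2=1
S(1) = -65/32

y_0 = S_0(0) = a_0 = 2
y_1 = S_1(0) = a_1 = -4
y_2 = S_1(2) = 1
t_q=1 is in segment 0 (τ=1); S_0(τ)=-65/32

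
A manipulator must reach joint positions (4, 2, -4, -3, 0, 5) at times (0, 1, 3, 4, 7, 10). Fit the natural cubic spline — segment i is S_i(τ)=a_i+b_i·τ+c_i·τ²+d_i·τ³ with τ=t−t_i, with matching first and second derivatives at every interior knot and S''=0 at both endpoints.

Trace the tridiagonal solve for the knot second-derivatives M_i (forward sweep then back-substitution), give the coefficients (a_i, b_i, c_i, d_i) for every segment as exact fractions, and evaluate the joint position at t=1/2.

Δ: Δ0=-2, Δ1=-3, Δ2=1, Δ3=1, Δ4=5/3
row 1: diag=6, rhs=-6; c'=1/3, d'=-1
row 2: denom=6−2·1/3=16/3; d'=(24−2·-1)/(16/3)=39/8
row 3: denom=8−1·3/16=125/16; d'=(0−1·39/8)/(125/16)=-78/125
row 4: denom=12−3·48/125=1356/125; d'=(4−3·-78/125)/(1356/125)=367/678
back: M4=367/678
back: M3=-78/125−48/125·367/678=-94/113
back: M2=39/8−3/16·-94/113=1137/226
back: M1=-1−1/3·1137/226=-605/226
M: M0=0, M1=-605/226, M2=1137/226, M3=-94/113, M4=367/678, M5=0
seg 0: a=4, c=M0/2=0, d=(M1−M0)/(6·1)=-605/1356, b=Δ0−h0·(2M0+M1)/6=-2107/1356
seg 1: a=2, c=M1/2=-605/452, d=(M2−M1)/(6·2)=871/1356, b=Δ1−h1·(2M1+M2)/6=-1961/678
seg 2: a=-4, c=M2/2=1137/452, d=(M3−M2)/(6·1)=-1325/1356, b=Δ2−h2·(2M2+M3)/6=-365/678
seg 3: a=-3, c=M3/2=-47/113, d=(M4−M3)/(6·3)=931/12204, b=Δ3−h3·(2M3+M4)/6=2117/1356
seg 4: a=0, c=M4/2=367/1356, d=(M5−M4)/(6·3)=-367/12204, b=Δ4−h4·(2M4+M5)/6=763/678
t_q=1/2 → seg 0, τ=1/2; S=4+-2107/1356·τ+0·τ²+-605/1356·τ³=11453/3616

  seg 0: a=4 b=-2107/1356 c=0 d=-605/1356
  seg 1: a=2 b=-1961/678 c=-605/452 d=871/1356
  seg 2: a=-4 b=-365/678 c=1137/452 d=-1325/1356
  seg 3: a=-3 b=2117/1356 c=-47/113 d=931/12204
  seg 4: a=0 b=763/678 c=367/1356 d=-367/12204
S(1/2) = 11453/3616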